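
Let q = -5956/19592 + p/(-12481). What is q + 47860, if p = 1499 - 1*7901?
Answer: 2925787325467/61131938 ≈ 47860.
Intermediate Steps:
p = -6402 (p = 1499 - 7901 = -6402)
q = 12772787/61131938 (q = -5956/19592 - 6402/(-12481) = -5956*1/19592 - 6402*(-1/12481) = -1489/4898 + 6402/12481 = 12772787/61131938 ≈ 0.20894)
q + 47860 = 12772787/61131938 + 47860 = 2925787325467/61131938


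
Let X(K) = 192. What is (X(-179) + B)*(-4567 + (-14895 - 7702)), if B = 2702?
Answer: -78612616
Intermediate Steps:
(X(-179) + B)*(-4567 + (-14895 - 7702)) = (192 + 2702)*(-4567 + (-14895 - 7702)) = 2894*(-4567 - 22597) = 2894*(-27164) = -78612616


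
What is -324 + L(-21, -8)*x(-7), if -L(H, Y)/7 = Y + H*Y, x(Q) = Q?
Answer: 7516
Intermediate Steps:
L(H, Y) = -7*Y - 7*H*Y (L(H, Y) = -7*(Y + H*Y) = -7*Y - 7*H*Y)
-324 + L(-21, -8)*x(-7) = -324 - 7*(-8)*(1 - 21)*(-7) = -324 - 7*(-8)*(-20)*(-7) = -324 - 1120*(-7) = -324 + 7840 = 7516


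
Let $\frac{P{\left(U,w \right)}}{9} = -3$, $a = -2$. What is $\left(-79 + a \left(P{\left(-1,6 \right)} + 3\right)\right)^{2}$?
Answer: $961$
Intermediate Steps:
$P{\left(U,w \right)} = -27$ ($P{\left(U,w \right)} = 9 \left(-3\right) = -27$)
$\left(-79 + a \left(P{\left(-1,6 \right)} + 3\right)\right)^{2} = \left(-79 - 2 \left(-27 + 3\right)\right)^{2} = \left(-79 - -48\right)^{2} = \left(-79 + 48\right)^{2} = \left(-31\right)^{2} = 961$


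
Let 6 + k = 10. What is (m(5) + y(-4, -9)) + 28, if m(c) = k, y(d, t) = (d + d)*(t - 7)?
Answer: 160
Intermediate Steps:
y(d, t) = 2*d*(-7 + t) (y(d, t) = (2*d)*(-7 + t) = 2*d*(-7 + t))
k = 4 (k = -6 + 10 = 4)
m(c) = 4
(m(5) + y(-4, -9)) + 28 = (4 + 2*(-4)*(-7 - 9)) + 28 = (4 + 2*(-4)*(-16)) + 28 = (4 + 128) + 28 = 132 + 28 = 160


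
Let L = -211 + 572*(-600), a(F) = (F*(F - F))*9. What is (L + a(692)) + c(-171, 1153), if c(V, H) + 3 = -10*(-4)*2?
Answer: -343334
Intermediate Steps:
a(F) = 0 (a(F) = (F*0)*9 = 0*9 = 0)
c(V, H) = 77 (c(V, H) = -3 - 10*(-4)*2 = -3 + 40*2 = -3 + 80 = 77)
L = -343411 (L = -211 - 343200 = -343411)
(L + a(692)) + c(-171, 1153) = (-343411 + 0) + 77 = -343411 + 77 = -343334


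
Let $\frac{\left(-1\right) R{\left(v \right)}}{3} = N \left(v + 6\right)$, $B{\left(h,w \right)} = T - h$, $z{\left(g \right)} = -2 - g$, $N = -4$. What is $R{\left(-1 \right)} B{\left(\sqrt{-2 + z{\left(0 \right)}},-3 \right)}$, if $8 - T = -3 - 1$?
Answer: $720 - 120 i \approx 720.0 - 120.0 i$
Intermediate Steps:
$T = 12$ ($T = 8 - \left(-3 - 1\right) = 8 - -4 = 8 + 4 = 12$)
$B{\left(h,w \right)} = 12 - h$
$R{\left(v \right)} = 72 + 12 v$ ($R{\left(v \right)} = - 3 \left(- 4 \left(v + 6\right)\right) = - 3 \left(- 4 \left(6 + v\right)\right) = - 3 \left(-24 - 4 v\right) = 72 + 12 v$)
$R{\left(-1 \right)} B{\left(\sqrt{-2 + z{\left(0 \right)}},-3 \right)} = \left(72 + 12 \left(-1\right)\right) \left(12 - \sqrt{-2 - 2}\right) = \left(72 - 12\right) \left(12 - \sqrt{-2 + \left(-2 + 0\right)}\right) = 60 \left(12 - \sqrt{-2 - 2}\right) = 60 \left(12 - \sqrt{-4}\right) = 60 \left(12 - 2 i\right) = 720 - 120 i$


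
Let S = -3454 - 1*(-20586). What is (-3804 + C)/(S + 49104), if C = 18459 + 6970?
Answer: 21625/66236 ≈ 0.32648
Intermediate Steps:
C = 25429
S = 17132 (S = -3454 + 20586 = 17132)
(-3804 + C)/(S + 49104) = (-3804 + 25429)/(17132 + 49104) = 21625/66236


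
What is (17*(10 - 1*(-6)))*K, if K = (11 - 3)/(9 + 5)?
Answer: 1088/7 ≈ 155.43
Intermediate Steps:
K = 4/7 (K = 8/14 = 8*(1/14) = 4/7 ≈ 0.57143)
(17*(10 - 1*(-6)))*K = (17*(10 - 1*(-6)))*(4/7) = (17*(10 + 6))*(4/7) = (17*16)*(4/7) = 272*(4/7) = 1088/7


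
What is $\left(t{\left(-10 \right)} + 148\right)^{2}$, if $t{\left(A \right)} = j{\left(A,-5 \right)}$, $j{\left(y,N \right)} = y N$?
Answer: $39204$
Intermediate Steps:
$j{\left(y,N \right)} = N y$
$t{\left(A \right)} = - 5 A$
$\left(t{\left(-10 \right)} + 148\right)^{2} = \left(\left(-5\right) \left(-10\right) + 148\right)^{2} = \left(50 + 148\right)^{2} = 198^{2} = 39204$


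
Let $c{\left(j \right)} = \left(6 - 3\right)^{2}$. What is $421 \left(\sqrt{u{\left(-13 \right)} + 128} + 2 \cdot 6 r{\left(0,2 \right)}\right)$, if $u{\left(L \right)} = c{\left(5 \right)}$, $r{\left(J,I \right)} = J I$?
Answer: $421 \sqrt{137} \approx 4927.7$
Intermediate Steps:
$r{\left(J,I \right)} = I J$
$c{\left(j \right)} = 9$ ($c{\left(j \right)} = 3^{2} = 9$)
$u{\left(L \right)} = 9$
$421 \left(\sqrt{u{\left(-13 \right)} + 128} + 2 \cdot 6 r{\left(0,2 \right)}\right) = 421 \left(\sqrt{9 + 128} + 2 \cdot 6 \cdot 2 \cdot 0\right) = 421 \left(\sqrt{137} + 12 \cdot 0\right) = 421 \left(\sqrt{137} + 0\right) = 421 \sqrt{137}$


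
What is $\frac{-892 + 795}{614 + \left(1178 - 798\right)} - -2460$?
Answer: $\frac{2445143}{994} \approx 2459.9$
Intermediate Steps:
$\frac{-892 + 795}{614 + \left(1178 - 798\right)} - -2460 = - \frac{97}{614 + 380} + 2460 = - \frac{97}{994} + 2460 = \frac{2445143}{994}$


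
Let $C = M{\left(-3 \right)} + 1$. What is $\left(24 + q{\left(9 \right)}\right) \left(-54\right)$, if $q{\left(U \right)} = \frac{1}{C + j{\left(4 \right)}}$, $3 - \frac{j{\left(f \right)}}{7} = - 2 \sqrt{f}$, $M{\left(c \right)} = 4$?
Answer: $-1297$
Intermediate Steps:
$j{\left(f \right)} = 21 + 14 \sqrt{f}$ ($j{\left(f \right)} = 21 - 7 \left(- 2 \sqrt{f}\right) = 21 + 14 \sqrt{f}$)
$C = 5$ ($C = 4 + 1 = 5$)
$q{\left(U \right)} = \frac{1}{54}$ ($q{\left(U \right)} = \frac{1}{5 + \left(21 + 14 \sqrt{4}\right)} = \frac{1}{5 + \left(21 + 14 \cdot 2\right)} = \frac{1}{5 + \left(21 + 28\right)} = \frac{1}{5 + 49} = \frac{1}{54}$)
$\left(24 + q{\left(9 \right)}\right) \left(-54\right) = \left(24 + \frac{1}{54}\right) \left(-54\right) = \frac{1297}{54} \left(-54\right) = -1297$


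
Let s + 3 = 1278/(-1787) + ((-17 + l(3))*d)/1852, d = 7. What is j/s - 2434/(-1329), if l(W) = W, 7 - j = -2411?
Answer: -5302437427546/8286683133 ≈ -639.88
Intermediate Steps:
j = 2418 (j = 7 - 1*(-2411) = 7 + 2411 = 2418)
s = -6235277/1654762 (s = -3 + (1278/(-1787) + ((-17 + 3)*7)/1852) = -3 + (1278*(-1/1787) - 14*7*(1/1852)) = -3 + (-1278/1787 - 98*1/1852) = -3 + (-1278/1787 - 49/926) = -3 - 1270991/1654762 = -6235277/1654762 ≈ -3.7681)
j/s - 2434/(-1329) = 2418/(-6235277/1654762) - 2434/(-1329) = 2418*(-1654762/6235277) - 2434*(-1/1329) = -4001214516/6235277 + 2434/1329 = -5302437427546/8286683133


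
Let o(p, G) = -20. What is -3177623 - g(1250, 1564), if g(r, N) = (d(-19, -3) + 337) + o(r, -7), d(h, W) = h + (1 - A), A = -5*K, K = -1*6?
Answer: -3177892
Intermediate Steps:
K = -6
A = 30 (A = -5*(-6) = 30)
d(h, W) = -29 + h (d(h, W) = h + (1 - 1*30) = h + (1 - 30) = h - 29 = -29 + h)
g(r, N) = 269 (g(r, N) = ((-29 - 19) + 337) - 20 = (-48 + 337) - 20 = 289 - 20 = 269)
-3177623 - g(1250, 1564) = -3177623 - 1*269 = -3177623 - 269 = -3177892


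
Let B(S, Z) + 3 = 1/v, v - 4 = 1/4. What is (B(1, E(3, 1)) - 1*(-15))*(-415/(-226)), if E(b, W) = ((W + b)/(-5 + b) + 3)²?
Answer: 43160/1921 ≈ 22.467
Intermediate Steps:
v = 17/4 (v = 4 + 1/4 = 4 + ¼ = 17/4 ≈ 4.2500)
E(b, W) = (3 + (W + b)/(-5 + b))² (E(b, W) = ((W + b)/(-5 + b) + 3)² = (3 + (W + b)/(-5 + b))²)
B(S, Z) = -47/17 (B(S, Z) = -3 + 1/(17/4) = -3 + 4/17 = -47/17)
(B(1, E(3, 1)) - 1*(-15))*(-415/(-226)) = (-47/17 - 1*(-15))*(-415/(-226)) = (-47/17 + 15)*(-415*(-1/226)) = (208/17)*(415/226) = 43160/1921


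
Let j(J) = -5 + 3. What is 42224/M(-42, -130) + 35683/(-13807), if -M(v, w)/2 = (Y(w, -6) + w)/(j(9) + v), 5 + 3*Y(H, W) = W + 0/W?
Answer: -38491435571/5536607 ≈ -6952.2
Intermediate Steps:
Y(H, W) = -5/3 + W/3 (Y(H, W) = -5/3 + (W + 0/W)/3 = -5/3 + (W + 0)/3 = -5/3 + W/3)
j(J) = -2
M(v, w) = -2*(-11/3 + w)/(-2 + v) (M(v, w) = -2*((-5/3 + (1/3)*(-6)) + w)/(-2 + v) = -2*((-5/3 - 2) + w)/(-2 + v) = -2*(-11/3 + w)/(-2 + v))
42224/M(-42, -130) + 35683/(-13807) = 42224/((2*(11 - 3*(-130))/(3*(-2 - 42)))) + 35683/(-13807) = 42224/(((2/3)*(11 + 390)/(-44))) + 35683*(-1/13807) = 42224/(((2/3)*(-1/44)*401)) - 35683/13807 = 42224/(-401/66) - 35683/13807 = 42224*(-66/401) - 35683/13807 = -2786784/401 - 35683/13807 = -38491435571/5536607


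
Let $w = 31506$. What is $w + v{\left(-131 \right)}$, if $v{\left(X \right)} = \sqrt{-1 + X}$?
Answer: $31506 + 2 i \sqrt{33} \approx 31506.0 + 11.489 i$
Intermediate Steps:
$w + v{\left(-131 \right)} = 31506 + \sqrt{-1 - 131} = 31506 + \sqrt{-132} = 31506 + 2 i \sqrt{33}$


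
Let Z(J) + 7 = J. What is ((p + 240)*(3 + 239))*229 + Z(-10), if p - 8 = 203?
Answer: 24993501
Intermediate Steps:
p = 211 (p = 8 + 203 = 211)
Z(J) = -7 + J
((p + 240)*(3 + 239))*229 + Z(-10) = ((211 + 240)*(3 + 239))*229 + (-7 - 10) = (451*242)*229 - 17 = 109142*229 - 17 = 24993518 - 17 = 24993501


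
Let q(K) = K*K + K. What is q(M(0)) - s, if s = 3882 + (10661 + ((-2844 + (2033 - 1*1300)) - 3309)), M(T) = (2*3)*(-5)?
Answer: -8253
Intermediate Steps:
M(T) = -30 (M(T) = 6*(-5) = -30)
q(K) = K + K² (q(K) = K² + K = K + K²)
s = 9123 (s = 3882 + (10661 + ((-2844 + (2033 - 1300)) - 3309)) = 3882 + (10661 + ((-2844 + 733) - 3309)) = 3882 + (10661 + (-2111 - 3309)) = 3882 + (10661 - 5420) = 3882 + 5241 = 9123)
q(M(0)) - s = -30*(1 - 30) - 1*9123 = -30*(-29) - 9123 = 870 - 9123 = -8253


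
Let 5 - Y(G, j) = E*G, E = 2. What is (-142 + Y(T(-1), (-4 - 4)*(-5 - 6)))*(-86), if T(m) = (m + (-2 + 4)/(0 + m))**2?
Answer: 13330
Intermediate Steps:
T(m) = (m + 2/m)**2
Y(G, j) = 5 - 2*G
(-142 + Y(T(-1), (-4 - 4)*(-5 - 6)))*(-86) = (-142 + (5 - 2*(2 + (-1)**2)**2/(-1)**2))*(-86) = (-142 + (5 - 2*(2 + 1)**2))*(-86) = (-142 + (5 - 2*3**2))*(-86) = (-142 + (5 - 2*9))*(-86) = (-142 + (5 - 18))*(-86) = (-142 - 13)*(-86) = -155*(-86) = 13330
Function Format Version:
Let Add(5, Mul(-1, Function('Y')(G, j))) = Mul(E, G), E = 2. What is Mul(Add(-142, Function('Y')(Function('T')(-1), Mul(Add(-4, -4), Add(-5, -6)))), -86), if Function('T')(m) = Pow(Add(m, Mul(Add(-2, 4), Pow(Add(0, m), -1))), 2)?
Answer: 13330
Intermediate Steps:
Function('T')(m) = Pow(Add(m, Mul(2, Pow(m, -1))), 2)
Function('Y')(G, j) = Add(5, Mul(-2, G)) (Function('Y')(G, j) = Add(5, Mul(-1, Mul(2, G))) = Add(5, Mul(-2, G)))
Mul(Add(-142, Function('Y')(Function('T')(-1), Mul(Add(-4, -4), Add(-5, -6)))), -86) = Mul(Add(-142, Add(5, Mul(-2, Mul(Pow(-1, -2), Pow(Add(2, Pow(-1, 2)), 2))))), -86) = Mul(Add(-142, Add(5, Mul(-2, Mul(1, Pow(Add(2, 1), 2))))), -86) = Mul(Add(-142, Add(5, Mul(-2, Mul(1, Pow(3, 2))))), -86) = Mul(Add(-142, Add(5, Mul(-2, Mul(1, 9)))), -86) = Mul(Add(-142, Add(5, Mul(-2, 9))), -86) = Mul(Add(-142, Add(5, -18)), -86) = Mul(Add(-142, -13), -86) = Mul(-155, -86) = 13330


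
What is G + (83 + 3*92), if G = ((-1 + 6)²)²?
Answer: 984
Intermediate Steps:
G = 625 (G = (5²)² = 25² = 625)
G + (83 + 3*92) = 625 + (83 + 3*92) = 625 + (83 + 276) = 625 + 359 = 984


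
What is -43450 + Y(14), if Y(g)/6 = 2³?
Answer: -43402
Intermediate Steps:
Y(g) = 48 (Y(g) = 6*2³ = 6*8 = 48)
-43450 + Y(14) = -43450 + 48 = -43402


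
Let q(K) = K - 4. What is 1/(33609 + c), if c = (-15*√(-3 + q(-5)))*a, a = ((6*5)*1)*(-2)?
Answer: 11203/379761627 - 200*I*√3/126587209 ≈ 2.95e-5 - 2.7365e-6*I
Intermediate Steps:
q(K) = -4 + K
a = -60 (a = (30*1)*(-2) = 30*(-2) = -60)
c = 1800*I*√3 (c = -15*√(-3 + (-4 - 5))*(-60) = -15*√(-3 - 9)*(-60) = -30*I*√3*(-60) = 1800*I*√3 ≈ 3117.7*I)
1/(33609 + c) = 1/(33609 + 1800*I*√3)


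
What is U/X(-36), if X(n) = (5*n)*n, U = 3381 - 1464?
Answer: 71/240 ≈ 0.29583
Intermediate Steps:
U = 1917
X(n) = 5*n**2
U/X(-36) = 1917/((5*(-36)**2)) = 1917/((5*1296)) = 1917/6480 = 1917*(1/6480) = 71/240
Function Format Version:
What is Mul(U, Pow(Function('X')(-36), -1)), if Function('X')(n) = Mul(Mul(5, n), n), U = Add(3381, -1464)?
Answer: Rational(71, 240) ≈ 0.29583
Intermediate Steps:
U = 1917
Function('X')(n) = Mul(5, Pow(n, 2))
Mul(U, Pow(Function('X')(-36), -1)) = Mul(1917, Pow(Mul(5, Pow(-36, 2)), -1)) = Mul(1917, Pow(Mul(5, 1296), -1)) = Mul(1917, Pow(6480, -1)) = Mul(1917, Rational(1, 6480)) = Rational(71, 240)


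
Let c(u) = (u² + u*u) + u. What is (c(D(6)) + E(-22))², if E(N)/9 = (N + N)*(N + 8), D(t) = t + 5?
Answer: 33605209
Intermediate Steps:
D(t) = 5 + t
E(N) = 18*N*(8 + N) (E(N) = 9*((N + N)*(N + 8)) = 9*((2*N)*(8 + N)) = 9*(2*N*(8 + N)) = 18*N*(8 + N))
c(u) = u + 2*u² (c(u) = (u² + u²) + u = 2*u² + u = u + 2*u²)
(c(D(6)) + E(-22))² = ((5 + 6)*(1 + 2*(5 + 6)) + 18*(-22)*(8 - 22))² = (11*(1 + 2*11) + 18*(-22)*(-14))² = (11*(1 + 22) + 5544)² = (11*23 + 5544)² = (253 + 5544)² = 5797² = 33605209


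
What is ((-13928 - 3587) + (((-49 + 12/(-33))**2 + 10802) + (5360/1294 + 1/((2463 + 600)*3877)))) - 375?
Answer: -4320295557271636/929677775037 ≈ -4647.1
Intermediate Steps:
((-13928 - 3587) + (((-49 + 12/(-33))**2 + 10802) + (5360/1294 + 1/((2463 + 600)*3877)))) - 375 = (-17515 + (((-49 + 12*(-1/33))**2 + 10802) + (5360*(1/1294) + (1/3877)/3063))) - 375 = (-17515 + (((-49 - 4/11)**2 + 10802) + (2680/647 + (1/3063)*(1/3877)))) - 375 = (-17515 + (((-543/11)**2 + 10802) + (2680/647 + 1/11875251))) - 375 = (-17515 + ((294849/121 + 10802) + 31825673327/7683287397)) - 375 = (-17515 + (1601891/121 + 31825673327/7683287397)) - 375 = (-17515 + 12311639838140294/929677775037) - 375 = -3971666391632761/929677775037 - 375 = -4320295557271636/929677775037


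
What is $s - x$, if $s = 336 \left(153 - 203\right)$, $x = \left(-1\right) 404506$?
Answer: $387706$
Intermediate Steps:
$x = -404506$
$s = -16800$ ($s = 336 \left(-50\right) = -16800$)
$s - x = -16800 - -404506 = -16800 + 404506 = 387706$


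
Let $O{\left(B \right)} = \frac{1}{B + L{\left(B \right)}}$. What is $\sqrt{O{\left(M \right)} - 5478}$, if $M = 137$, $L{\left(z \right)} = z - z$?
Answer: $\frac{i \sqrt{102816445}}{137} \approx 74.013 i$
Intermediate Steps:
$L{\left(z \right)} = 0$
$O{\left(B \right)} = \frac{1}{B}$ ($O{\left(B \right)} = \frac{1}{B + 0} = \frac{1}{B}$)
$\sqrt{O{\left(M \right)} - 5478} = \sqrt{\frac{1}{137} - 5478} = \sqrt{- \frac{750485}{137}} = \frac{i \sqrt{102816445}}{137}$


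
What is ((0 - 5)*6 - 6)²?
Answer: 1296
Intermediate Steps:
((0 - 5)*6 - 6)² = (-5*6 - 6)² = (-30 - 6)² = (-36)² = 1296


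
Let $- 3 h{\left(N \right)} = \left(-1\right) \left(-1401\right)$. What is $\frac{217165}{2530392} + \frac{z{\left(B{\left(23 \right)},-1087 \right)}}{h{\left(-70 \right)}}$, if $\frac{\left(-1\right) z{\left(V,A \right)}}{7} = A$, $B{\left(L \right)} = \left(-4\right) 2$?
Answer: $- \frac{19152336673}{1181693064} \approx -16.208$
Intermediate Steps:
$B{\left(L \right)} = -8$
$z{\left(V,A \right)} = - 7 A$
$h{\left(N \right)} = -467$ ($h{\left(N \right)} = - \frac{\left(-1\right) \left(-1401\right)}{3} = \left(- \frac{1}{3}\right) 1401 = -467$)
$\frac{217165}{2530392} + \frac{z{\left(B{\left(23 \right)},-1087 \right)}}{h{\left(-70 \right)}} = \frac{217165}{2530392} + \frac{\left(-7\right) \left(-1087\right)}{-467} = 217165 \cdot \frac{1}{2530392} + 7609 \left(- \frac{1}{467}\right) = \frac{217165}{2530392} - \frac{7609}{467} = - \frac{19152336673}{1181693064}$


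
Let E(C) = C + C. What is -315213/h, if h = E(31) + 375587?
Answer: -315213/375649 ≈ -0.83912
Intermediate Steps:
E(C) = 2*C
h = 375649 (h = 2*31 + 375587 = 62 + 375587 = 375649)
-315213/h = -315213/375649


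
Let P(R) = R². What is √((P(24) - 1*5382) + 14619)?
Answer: √9813 ≈ 99.061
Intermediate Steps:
√((P(24) - 1*5382) + 14619) = √((24² - 1*5382) + 14619) = √((576 - 5382) + 14619) = √(-4806 + 14619) = √9813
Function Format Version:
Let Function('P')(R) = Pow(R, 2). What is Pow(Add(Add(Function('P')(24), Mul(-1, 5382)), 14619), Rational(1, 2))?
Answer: Pow(9813, Rational(1, 2)) ≈ 99.061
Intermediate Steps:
Pow(Add(Add(Function('P')(24), Mul(-1, 5382)), 14619), Rational(1, 2)) = Pow(Add(Add(Pow(24, 2), Mul(-1, 5382)), 14619), Rational(1, 2)) = Pow(Add(Add(576, -5382), 14619), Rational(1, 2)) = Pow(Add(-4806, 14619), Rational(1, 2)) = Pow(9813, Rational(1, 2))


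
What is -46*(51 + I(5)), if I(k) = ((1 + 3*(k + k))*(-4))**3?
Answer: 87702358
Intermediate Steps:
I(k) = (-4 - 24*k)**3 (I(k) = ((1 + 3*(2*k))*(-4))**3 = ((1 + 6*k)*(-4))**3 = (-4 - 24*k)**3)
-46*(51 + I(5)) = -46*(51 - 64*(1 + 6*5)**3) = -46*(51 - 64*(1 + 30)**3) = -46*(51 - 64*31**3) = -46*(51 - 64*29791) = -46*(51 - 1906624) = -46*(-1906573) = 87702358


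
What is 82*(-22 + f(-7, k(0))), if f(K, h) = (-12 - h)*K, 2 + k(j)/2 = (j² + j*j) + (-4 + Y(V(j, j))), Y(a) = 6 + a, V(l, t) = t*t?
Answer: 5084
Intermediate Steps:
V(l, t) = t²
k(j) = 6*j² (k(j) = -4 + 2*((j² + j*j) + (-4 + (6 + j²))) = -4 + 2*((j² + j²) + (2 + j²)) = -4 + 2*(2*j² + (2 + j²)) = -4 + 2*(2 + 3*j²) = -4 + (4 + 6*j²) = 6*j²)
f(K, h) = K*(-12 - h)
82*(-22 + f(-7, k(0))) = 82*(-22 - 1*(-7)*(12 + 6*0²)) = 82*(-22 - 1*(-7)*(12 + 6*0)) = 82*(-22 - 1*(-7)*(12 + 0)) = 82*(-22 - 1*(-7)*12) = 82*(-22 + 84) = 82*62 = 5084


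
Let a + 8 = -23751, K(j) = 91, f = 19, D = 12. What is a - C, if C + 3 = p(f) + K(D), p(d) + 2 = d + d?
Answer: -23883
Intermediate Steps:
p(d) = -2 + 2*d (p(d) = -2 + (d + d) = -2 + 2*d)
C = 124 (C = -3 + ((-2 + 2*19) + 91) = -3 + ((-2 + 38) + 91) = -3 + (36 + 91) = -3 + 127 = 124)
a = -23759 (a = -8 - 23751 = -23759)
a - C = -23759 - 1*124 = -23759 - 124 = -23883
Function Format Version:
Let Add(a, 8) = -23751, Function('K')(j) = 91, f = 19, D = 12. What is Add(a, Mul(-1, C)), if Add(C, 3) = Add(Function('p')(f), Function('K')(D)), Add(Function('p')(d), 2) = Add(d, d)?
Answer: -23883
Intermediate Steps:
Function('p')(d) = Add(-2, Mul(2, d)) (Function('p')(d) = Add(-2, Add(d, d)) = Add(-2, Mul(2, d)))
C = 124 (C = Add(-3, Add(Add(-2, Mul(2, 19)), 91)) = Add(-3, Add(Add(-2, 38), 91)) = Add(-3, Add(36, 91)) = Add(-3, 127) = 124)
a = -23759 (a = Add(-8, -23751) = -23759)
Add(a, Mul(-1, C)) = Add(-23759, Mul(-1, 124)) = Add(-23759, -124) = -23883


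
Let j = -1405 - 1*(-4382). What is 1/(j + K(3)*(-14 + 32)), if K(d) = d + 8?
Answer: 1/3175 ≈ 0.00031496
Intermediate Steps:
K(d) = 8 + d
j = 2977 (j = -1405 + 4382 = 2977)
1/(j + K(3)*(-14 + 32)) = 1/(2977 + (8 + 3)*(-14 + 32)) = 1/(2977 + 11*18) = 1/(2977 + 198) = 1/3175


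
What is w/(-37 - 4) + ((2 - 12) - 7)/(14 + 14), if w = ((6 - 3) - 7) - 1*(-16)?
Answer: -1033/1148 ≈ -0.89983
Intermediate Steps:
w = 12 (w = (3 - 7) + 16 = -4 + 16 = 12)
w/(-37 - 4) + ((2 - 12) - 7)/(14 + 14) = 12/(-37 - 4) + ((2 - 12) - 7)/(14 + 14) = 12/(-41) + (-10 - 7)/28 = 12*(-1/41) - 17*1/28 = -12/41 - 17/28 = -1033/1148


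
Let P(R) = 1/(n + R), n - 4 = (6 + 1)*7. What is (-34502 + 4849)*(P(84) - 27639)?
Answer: 112282329926/137 ≈ 8.1958e+8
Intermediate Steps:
n = 53 (n = 4 + (6 + 1)*7 = 4 + 7*7 = 4 + 49 = 53)
P(R) = 1/(53 + R)
(-34502 + 4849)*(P(84) - 27639) = (-34502 + 4849)*(1/(53 + 84) - 27639) = -29653*(1/137 - 27639) = -29653*(-3786542/137) = 112282329926/137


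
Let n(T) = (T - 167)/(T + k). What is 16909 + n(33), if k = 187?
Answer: 1859923/110 ≈ 16908.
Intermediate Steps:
n(T) = (-167 + T)/(187 + T) (n(T) = (T - 167)/(T + 187) = (-167 + T)/(187 + T))
16909 + n(33) = 16909 + (-167 + 33)/(187 + 33) = 16909 - 134/220 = 16909 + (1/220)*(-134) = 16909 - 67/110 = 1859923/110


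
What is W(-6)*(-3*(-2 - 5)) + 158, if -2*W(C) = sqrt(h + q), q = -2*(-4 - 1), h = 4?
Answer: 158 - 21*sqrt(14)/2 ≈ 118.71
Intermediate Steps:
q = 10 (q = -2*(-5) = 10)
W(C) = -sqrt(14)/2 (W(C) = -sqrt(4 + 10)/2 = -sqrt(14)/2)
W(-6)*(-3*(-2 - 5)) + 158 = (-sqrt(14)/2)*(-3*(-2 - 5)) + 158 = (-sqrt(14)/2)*(-3*(-7)) + 158 = -sqrt(14)/2*21 + 158 = -21*sqrt(14)/2 + 158 = 158 - 21*sqrt(14)/2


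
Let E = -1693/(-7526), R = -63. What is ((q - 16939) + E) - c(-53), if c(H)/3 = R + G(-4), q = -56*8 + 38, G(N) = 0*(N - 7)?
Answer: -129144467/7526 ≈ -17160.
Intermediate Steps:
E = 1693/7526 (E = -1693*(-1/7526) = 1693/7526 ≈ 0.22495)
G(N) = 0 (G(N) = 0*(-7 + N) = 0)
q = -410 (q = -448 + 38 = -410)
c(H) = -189 (c(H) = 3*(-63 + 0) = 3*(-63) = -189)
((q - 16939) + E) - c(-53) = ((-410 - 16939) + 1693/7526) - 1*(-189) = (-17349 + 1693/7526) + 189 = -130566881/7526 + 189 = -129144467/7526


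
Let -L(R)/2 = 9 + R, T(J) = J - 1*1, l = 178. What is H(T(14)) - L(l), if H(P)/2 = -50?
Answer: 274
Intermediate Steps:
T(J) = -1 + J (T(J) = J - 1 = -1 + J)
H(P) = -100 (H(P) = 2*(-50) = -100)
L(R) = -18 - 2*R (L(R) = -2*(9 + R) = -18 - 2*R)
H(T(14)) - L(l) = -100 - (-18 - 2*178) = -100 - (-18 - 356) = -100 - 1*(-374) = -100 + 374 = 274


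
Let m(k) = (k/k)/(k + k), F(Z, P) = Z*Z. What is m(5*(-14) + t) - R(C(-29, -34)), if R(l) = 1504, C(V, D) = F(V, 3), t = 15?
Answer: -165441/110 ≈ -1504.0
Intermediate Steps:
F(Z, P) = Z²
C(V, D) = V²
m(k) = 1/(2*k)
m(5*(-14) + t) - R(C(-29, -34)) = 1/(2*(5*(-14) + 15)) - 1*1504 = 1/(2*(-70 + 15)) - 1504 = (½)/(-55) - 1504 = (½)*(-1/55) - 1504 = -1/110 - 1504 = -165441/110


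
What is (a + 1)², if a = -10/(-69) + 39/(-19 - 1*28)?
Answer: 1044484/10517049 ≈ 0.099313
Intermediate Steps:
a = -2221/3243 (a = -10*(-1/69) + 39/(-19 - 28) = 10/69 + 39/(-47) = 10/69 + 39*(-1/47) = 10/69 - 39/47 = -2221/3243 ≈ -0.68486)
(a + 1)² = (-2221/3243 + 1)² = (1022/3243)² = 1044484/10517049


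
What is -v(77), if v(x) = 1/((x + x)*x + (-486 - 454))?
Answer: -1/10918 ≈ -9.1592e-5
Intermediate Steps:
v(x) = 1/(-940 + 2*x²) (v(x) = 1/((2*x)*x - 940) = 1/(2*x² - 940) = 1/(-940 + 2*x²))
-v(77) = -1/(2*(-470 + 77²)) = -1/(2*(-470 + 5929)) = -1/(2*5459) = -1*1/10918 = -1/10918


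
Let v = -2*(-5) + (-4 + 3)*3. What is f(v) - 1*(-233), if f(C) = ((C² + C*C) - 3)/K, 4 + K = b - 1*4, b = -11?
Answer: 228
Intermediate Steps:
K = -19 (K = -4 + (-11 - 1*4) = -4 + (-11 - 4) = -4 - 15 = -19)
v = 7 (v = 10 - 1*3 = 10 - 3 = 7)
f(C) = 3/19 - 2*C²/19 (f(C) = ((C² + C*C) - 3)/(-19) = ((C² + C²) - 3)*(-1/19) = (2*C² - 3)*(-1/19) = (-3 + 2*C²)*(-1/19) = 3/19 - 2*C²/19)
f(v) - 1*(-233) = (3/19 - 2/19*7²) - 1*(-233) = (3/19 - 2/19*49) + 233 = (3/19 - 98/19) + 233 = -5 + 233 = 228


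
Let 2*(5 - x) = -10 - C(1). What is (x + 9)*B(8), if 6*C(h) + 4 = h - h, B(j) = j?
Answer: 448/3 ≈ 149.33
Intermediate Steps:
C(h) = -2/3 (C(h) = -2/3 + (h - h)/6 = -2/3 + (1/6)*0 = -2/3 + 0 = -2/3)
x = 29/3 (x = 5 - (-10 - 1*(-2/3))/2 = 5 - (-10 + 2/3)/2 = 5 - 1/2*(-28/3) = 5 + 14/3 = 29/3 ≈ 9.6667)
(x + 9)*B(8) = (29/3 + 9)*8 = (56/3)*8 = 448/3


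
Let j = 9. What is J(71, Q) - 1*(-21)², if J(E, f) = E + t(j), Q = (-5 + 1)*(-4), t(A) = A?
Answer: -361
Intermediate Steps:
Q = 16 (Q = -4*(-4) = 16)
J(E, f) = 9 + E (J(E, f) = E + 9 = 9 + E)
J(71, Q) - 1*(-21)² = (9 + 71) - 1*(-21)² = 80 - 1*441 = 80 - 441 = -361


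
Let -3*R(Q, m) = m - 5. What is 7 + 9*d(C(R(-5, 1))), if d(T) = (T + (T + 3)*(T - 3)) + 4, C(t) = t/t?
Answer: -20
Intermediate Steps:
R(Q, m) = 5/3 - m/3 (R(Q, m) = -(m - 5)/3 = -(-5 + m)/3 = 5/3 - m/3)
C(t) = 1
d(T) = 4 + T + (-3 + T)*(3 + T) (d(T) = (T + (3 + T)*(-3 + T)) + 4 = (T + (-3 + T)*(3 + T)) + 4 = 4 + T + (-3 + T)*(3 + T))
7 + 9*d(C(R(-5, 1))) = 7 + 9*(-5 + 1 + 1**2) = 7 + 9*(-5 + 1 + 1) = 7 + 9*(-3) = 7 - 27 = -20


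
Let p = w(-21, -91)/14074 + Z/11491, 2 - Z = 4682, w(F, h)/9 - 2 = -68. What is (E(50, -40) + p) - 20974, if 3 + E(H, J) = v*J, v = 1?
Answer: -1699516509826/80862167 ≈ -21017.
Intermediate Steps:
w(F, h) = -594 (w(F, h) = 18 + 9*(-68) = 18 - 612 = -594)
Z = -4680 (Z = 2 - 1*4682 = 2 - 4682 = -4680)
p = -36345987/80862167 (p = -594/14074 - 4680/11491 = -594*1/14074 - 4680*1/11491 = -297/7037 - 4680/11491 = -36345987/80862167 ≈ -0.44948)
E(H, J) = -3 + J (E(H, J) = -3 + 1*J = -3 + J)
(E(50, -40) + p) - 20974 = ((-3 - 40) - 36345987/80862167) - 20974 = (-43 - 36345987/80862167) - 20974 = -3513419168/80862167 - 20974 = -1699516509826/80862167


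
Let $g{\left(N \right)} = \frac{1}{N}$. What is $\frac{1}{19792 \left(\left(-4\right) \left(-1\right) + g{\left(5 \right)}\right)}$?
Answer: $\frac{5}{415632} \approx 1.203 \cdot 10^{-5}$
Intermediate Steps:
$\frac{1}{19792 \left(\left(-4\right) \left(-1\right) + g{\left(5 \right)}\right)} = \frac{1}{19792 \left(\left(-4\right) \left(-1\right) + \frac{1}{5}\right)} = \frac{1}{19792 \left(4 + \frac{1}{5}\right)} = \frac{1}{19792 \cdot \frac{21}{5}} = \frac{1}{\frac{415632}{5}} = \frac{5}{415632}$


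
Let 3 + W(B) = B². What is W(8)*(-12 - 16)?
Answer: -1708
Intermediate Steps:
W(B) = -3 + B²
W(8)*(-12 - 16) = (-3 + 8²)*(-12 - 16) = (-3 + 64)*(-28) = 61*(-28) = -1708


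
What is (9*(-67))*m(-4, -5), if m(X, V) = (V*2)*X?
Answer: -24120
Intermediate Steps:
m(X, V) = 2*V*X (m(X, V) = (2*V)*X = 2*V*X)
(9*(-67))*m(-4, -5) = (9*(-67))*(2*(-5)*(-4)) = -603*40 = -24120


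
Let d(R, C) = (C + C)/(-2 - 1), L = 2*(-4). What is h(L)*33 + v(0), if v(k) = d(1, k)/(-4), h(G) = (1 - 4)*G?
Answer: 792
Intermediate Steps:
L = -8
h(G) = -3*G
d(R, C) = -2*C/3 (d(R, C) = (2*C)/(-3) = (2*C)*(-⅓) = -2*C/3)
v(k) = k/6 (v(k) = -2*k/3/(-4) = -2*k/3*(-¼) = k/6)
h(L)*33 + v(0) = -3*(-8)*33 + (⅙)*0 = 24*33 + 0 = 792 + 0 = 792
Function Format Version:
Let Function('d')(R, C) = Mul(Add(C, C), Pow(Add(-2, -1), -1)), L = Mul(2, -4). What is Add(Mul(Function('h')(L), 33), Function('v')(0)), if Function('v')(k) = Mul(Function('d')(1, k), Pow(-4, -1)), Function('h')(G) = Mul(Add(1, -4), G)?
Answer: 792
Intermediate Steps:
L = -8
Function('h')(G) = Mul(-3, G)
Function('d')(R, C) = Mul(Rational(-2, 3), C) (Function('d')(R, C) = Mul(Mul(2, C), Pow(-3, -1)) = Mul(Mul(2, C), Rational(-1, 3)) = Mul(Rational(-2, 3), C))
Function('v')(k) = Mul(Rational(1, 6), k) (Function('v')(k) = Mul(Mul(Rational(-2, 3), k), Pow(-4, -1)) = Mul(Mul(Rational(-2, 3), k), Rational(-1, 4)) = Mul(Rational(1, 6), k))
Add(Mul(Function('h')(L), 33), Function('v')(0)) = Add(Mul(Mul(-3, -8), 33), Mul(Rational(1, 6), 0)) = Add(Mul(24, 33), 0) = Add(792, 0) = 792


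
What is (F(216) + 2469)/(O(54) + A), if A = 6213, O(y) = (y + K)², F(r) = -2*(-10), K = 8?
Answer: 2489/10057 ≈ 0.24749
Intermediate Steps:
F(r) = 20
O(y) = (8 + y)² (O(y) = (y + 8)² = (8 + y)²)
(F(216) + 2469)/(O(54) + A) = (20 + 2469)/((8 + 54)² + 6213) = 2489/(62² + 6213) = 2489/(3844 + 6213) = 2489/10057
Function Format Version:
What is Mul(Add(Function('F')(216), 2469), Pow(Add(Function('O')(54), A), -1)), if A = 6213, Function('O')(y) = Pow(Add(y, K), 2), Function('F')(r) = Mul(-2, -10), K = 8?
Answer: Rational(2489, 10057) ≈ 0.24749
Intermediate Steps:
Function('F')(r) = 20
Function('O')(y) = Pow(Add(8, y), 2) (Function('O')(y) = Pow(Add(y, 8), 2) = Pow(Add(8, y), 2))
Mul(Add(Function('F')(216), 2469), Pow(Add(Function('O')(54), A), -1)) = Mul(Add(20, 2469), Pow(Add(Pow(Add(8, 54), 2), 6213), -1)) = Mul(2489, Pow(Add(Pow(62, 2), 6213), -1)) = Mul(2489, Pow(Add(3844, 6213), -1)) = Mul(2489, Pow(10057, -1)) = Mul(2489, Rational(1, 10057)) = Rational(2489, 10057)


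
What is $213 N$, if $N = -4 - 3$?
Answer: $-1491$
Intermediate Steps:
$N = -7$ ($N = -4 - 3 = -7$)
$213 N = 213 \left(-7\right) = -1491$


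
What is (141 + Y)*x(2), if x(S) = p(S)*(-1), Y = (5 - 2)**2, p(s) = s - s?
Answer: 0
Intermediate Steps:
p(s) = 0
Y = 9 (Y = 3**2 = 9)
x(S) = 0 (x(S) = 0*(-1) = 0)
(141 + Y)*x(2) = (141 + 9)*0 = 150*0 = 0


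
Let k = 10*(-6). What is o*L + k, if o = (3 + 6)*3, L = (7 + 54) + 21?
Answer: 2154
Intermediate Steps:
L = 82 (L = 61 + 21 = 82)
o = 27 (o = 9*3 = 27)
k = -60
o*L + k = 27*82 - 60 = 2214 - 60 = 2154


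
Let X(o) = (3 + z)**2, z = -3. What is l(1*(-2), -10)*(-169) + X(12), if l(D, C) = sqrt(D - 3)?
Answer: -169*I*sqrt(5) ≈ -377.9*I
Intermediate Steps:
X(o) = 0 (X(o) = (3 - 3)**2 = 0**2 = 0)
l(D, C) = sqrt(-3 + D)
l(1*(-2), -10)*(-169) + X(12) = sqrt(-3 + 1*(-2))*(-169) + 0 = sqrt(-3 - 2)*(-169) + 0 = sqrt(-5)*(-169) + 0 = (I*sqrt(5))*(-169) + 0 = -169*I*sqrt(5) + 0 = -169*I*sqrt(5)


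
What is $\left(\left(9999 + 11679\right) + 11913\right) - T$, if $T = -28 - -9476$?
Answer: $24143$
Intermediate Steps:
$T = 9448$ ($T = -28 + 9476 = 9448$)
$\left(\left(9999 + 11679\right) + 11913\right) - T = \left(\left(9999 + 11679\right) + 11913\right) - 9448 = \left(21678 + 11913\right) - 9448 = 33591 - 9448 = 24143$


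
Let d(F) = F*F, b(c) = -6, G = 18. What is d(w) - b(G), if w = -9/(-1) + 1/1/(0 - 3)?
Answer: 42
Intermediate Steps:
w = 6 (w = -9*(-1) + 1/1/(-3) = 9 + 1/(-⅓) = 9 + 1*(-3) = 9 - 3 = 6)
d(F) = F²
d(w) - b(G) = 6² - 1*(-6) = 36 + 6 = 42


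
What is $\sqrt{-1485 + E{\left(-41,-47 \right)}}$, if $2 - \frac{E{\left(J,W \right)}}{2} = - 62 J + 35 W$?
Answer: $5 i \sqrt{131} \approx 57.228 i$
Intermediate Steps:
$E{\left(J,W \right)} = 4 - 70 W + 124 J$ ($E{\left(J,W \right)} = 4 - 2 \left(- 62 J + 35 W\right) = 4 + \left(- 70 W + 124 J\right) = 4 - 70 W + 124 J$)
$\sqrt{-1485 + E{\left(-41,-47 \right)}} = \sqrt{-1485 + \left(4 - -3290 + 124 \left(-41\right)\right)} = \sqrt{-1485 + \left(4 + 3290 - 5084\right)} = \sqrt{-1485 - 1790} = \sqrt{-3275} = 5 i \sqrt{131}$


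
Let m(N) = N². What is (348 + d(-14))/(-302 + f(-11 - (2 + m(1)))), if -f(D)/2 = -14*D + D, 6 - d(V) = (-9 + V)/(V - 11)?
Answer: -8827/16650 ≈ -0.53015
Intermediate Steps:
d(V) = 6 - (-9 + V)/(-11 + V) (d(V) = 6 - (-9 + V)/(V - 11) = 6 - (-9 + V)/(-11 + V))
f(D) = 26*D (f(D) = -2*(-14*D + D) = -(-26)*D = 26*D)
(348 + d(-14))/(-302 + f(-11 - (2 + m(1)))) = (348 + (-57 + 5*(-14))/(-11 - 14))/(-302 + 26*(-11 - (2 + 1²))) = (348 + (-57 - 70)/(-25))/(-302 + 26*(-11 - (2 + 1))) = (348 - 1/25*(-127))/(-302 + 26*(-11 - 1*3)) = (348 + 127/25)/(-302 + 26*(-11 - 3)) = 8827/(25*(-302 + 26*(-14))) = 8827/(25*(-302 - 364)) = (8827/25)/(-666) = (8827/25)*(-1/666) = -8827/16650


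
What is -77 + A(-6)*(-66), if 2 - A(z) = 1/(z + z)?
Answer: -429/2 ≈ -214.50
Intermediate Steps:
A(z) = 2 - 1/(2*z) (A(z) = 2 - 1/(z + z) = 2 - 1/(2*z))
-77 + A(-6)*(-66) = -77 + (2 - ½/(-6))*(-66) = -77 + (2 - ½*(-⅙))*(-66) = -77 + (2 + 1/12)*(-66) = -77 + (25/12)*(-66) = -77 - 275/2 = -429/2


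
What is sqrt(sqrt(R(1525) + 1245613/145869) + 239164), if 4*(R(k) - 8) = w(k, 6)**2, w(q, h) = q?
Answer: sqrt(20355501707861616 + 291738*sqrt(49485510276326565))/291738 ≈ 489.82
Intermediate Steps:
R(k) = 8 + k**2/4
sqrt(sqrt(R(1525) + 1245613/145869) + 239164) = sqrt(sqrt((8 + (1/4)*1525**2) + 1245613/145869) + 239164) = sqrt(sqrt((8 + (1/4)*2325625) + 1245613*(1/145869)) + 239164) = sqrt(sqrt((8 + 2325625/4) + 1245613/145869) + 239164) = sqrt(sqrt(2325657/4 + 1245613/145869) + 239164) = sqrt(sqrt(339246243385/583476) + 239164) = sqrt(sqrt(49485510276326565)/291738 + 239164) = sqrt(239164 + sqrt(49485510276326565)/291738)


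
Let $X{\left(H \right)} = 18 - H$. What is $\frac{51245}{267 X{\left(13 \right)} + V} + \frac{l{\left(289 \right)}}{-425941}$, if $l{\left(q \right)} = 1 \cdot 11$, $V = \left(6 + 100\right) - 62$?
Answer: $\frac{21827331376}{587372639} \approx 37.161$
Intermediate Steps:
$V = 44$ ($V = 106 - 62 = 44$)
$l{\left(q \right)} = 11$
$\frac{51245}{267 X{\left(13 \right)} + V} + \frac{l{\left(289 \right)}}{-425941} = \frac{51245}{267 \left(18 - 13\right) + 44} + \frac{11}{-425941} = \frac{51245}{267 \left(18 - 13\right) + 44} + 11 \left(- \frac{1}{425941}\right) = \frac{51245}{267 \cdot 5 + 44} - \frac{11}{425941} = \frac{51245}{1335 + 44} - \frac{11}{425941} = \frac{51245}{1379} - \frac{11}{425941} = \frac{21827331376}{587372639}$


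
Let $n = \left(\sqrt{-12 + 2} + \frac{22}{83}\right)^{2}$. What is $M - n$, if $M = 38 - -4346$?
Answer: $\frac{30269782}{6889} - \frac{44 i \sqrt{10}}{83} \approx 4393.9 - 1.6764 i$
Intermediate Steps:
$M = 4384$ ($M = 38 + 4346 = 4384$)
$n = \left(\frac{22}{83} + i \sqrt{10}\right)^{2}$ ($n = \left(\sqrt{-10} + 22 \cdot \frac{1}{83}\right)^{2} = \left(i \sqrt{10} + \frac{22}{83}\right)^{2} = \left(\frac{22}{83} + i \sqrt{10}\right)^{2} \approx -9.9297 + 1.6764 i$)
$M - n = 4384 - \left(- \frac{68406}{6889} + \frac{44 i \sqrt{10}}{83}\right) = 4384 + \left(\frac{68406}{6889} - \frac{44 i \sqrt{10}}{83}\right) = \frac{30269782}{6889} - \frac{44 i \sqrt{10}}{83}$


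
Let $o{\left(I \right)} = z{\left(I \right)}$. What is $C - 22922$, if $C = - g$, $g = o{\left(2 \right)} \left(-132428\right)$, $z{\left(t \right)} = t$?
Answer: $241934$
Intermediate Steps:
$o{\left(I \right)} = I$
$g = -264856$ ($g = 2 \left(-132428\right) = -264856$)
$C = 264856$ ($C = \left(-1\right) \left(-264856\right) = 264856$)
$C - 22922 = 264856 - 22922 = 241934$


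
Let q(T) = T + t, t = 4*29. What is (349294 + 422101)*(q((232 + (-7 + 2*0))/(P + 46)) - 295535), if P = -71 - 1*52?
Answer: -17547298505760/77 ≈ -2.2789e+11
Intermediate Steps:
P = -123 (P = -71 - 52 = -123)
t = 116
q(T) = 116 + T (q(T) = T + 116 = 116 + T)
(349294 + 422101)*(q((232 + (-7 + 2*0))/(P + 46)) - 295535) = (349294 + 422101)*((116 + (232 + (-7 + 2*0))/(-123 + 46)) - 295535) = 771395*((116 + (232 + (-7 + 0))/(-77)) - 295535) = 771395*((116 + (232 - 7)*(-1/77)) - 295535) = 771395*((116 + 225*(-1/77)) - 295535) = 771395*((116 - 225/77) - 295535) = 771395*(8707/77 - 295535) = 771395*(-22747488/77) = -17547298505760/77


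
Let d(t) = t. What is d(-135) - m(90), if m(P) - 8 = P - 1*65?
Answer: -168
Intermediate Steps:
m(P) = -57 + P (m(P) = 8 + (P - 1*65) = 8 + (P - 65) = 8 + (-65 + P) = -57 + P)
d(-135) - m(90) = -135 - (-57 + 90) = -135 - 1*33 = -135 - 33 = -168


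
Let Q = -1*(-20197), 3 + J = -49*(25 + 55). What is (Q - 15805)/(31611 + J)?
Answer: 549/3461 ≈ 0.15862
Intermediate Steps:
J = -3923 (J = -3 - 49*(25 + 55) = -3 - 49*80 = -3 - 3920 = -3923)
Q = 20197
(Q - 15805)/(31611 + J) = (20197 - 15805)/(31611 - 3923) = 4392/27688 = 4392*(1/27688) = 549/3461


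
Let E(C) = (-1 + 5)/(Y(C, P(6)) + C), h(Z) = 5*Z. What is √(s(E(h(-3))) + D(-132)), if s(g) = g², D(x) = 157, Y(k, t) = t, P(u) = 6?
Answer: √12733/9 ≈ 12.538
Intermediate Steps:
E(C) = 4/(6 + C) (E(C) = (-1 + 5)/(6 + C) = 4/(6 + C))
√(s(E(h(-3))) + D(-132)) = √((4/(6 + 5*(-3)))² + 157) = √((4/(6 - 15))² + 157) = √((4/(-9))² + 157) = √((4*(-⅑))² + 157) = √((-4/9)² + 157) = √(16/81 + 157) = √(12733/81) = √12733/9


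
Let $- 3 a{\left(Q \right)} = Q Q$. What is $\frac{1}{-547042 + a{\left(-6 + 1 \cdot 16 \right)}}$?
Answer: $- \frac{3}{1641226} \approx -1.8279 \cdot 10^{-6}$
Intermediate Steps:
$a{\left(Q \right)} = - \frac{Q^{2}}{3}$ ($a{\left(Q \right)} = - \frac{Q Q}{3} = - \frac{Q^{2}}{3}$)
$\frac{1}{-547042 + a{\left(-6 + 1 \cdot 16 \right)}} = \frac{1}{-547042 - \frac{\left(-6 + 1 \cdot 16\right)^{2}}{3}} = \frac{1}{-547042 - \frac{\left(-6 + 16\right)^{2}}{3}} = \frac{1}{-547042 - \frac{10^{2}}{3}} = \frac{1}{-547042 - \frac{100}{3}} = \frac{1}{- \frac{1641226}{3}} = - \frac{3}{1641226}$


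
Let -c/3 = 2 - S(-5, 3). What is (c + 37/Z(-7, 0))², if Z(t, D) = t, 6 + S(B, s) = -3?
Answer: 71824/49 ≈ 1465.8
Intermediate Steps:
S(B, s) = -9 (S(B, s) = -6 - 3 = -9)
c = -33 (c = -3*(2 - 1*(-9)) = -3*(2 + 9) = -3*11 = -33)
(c + 37/Z(-7, 0))² = (-33 + 37/(-7))² = (-33 + 37*(-⅐))² = (-33 - 37/7)² = (-268/7)² = 71824/49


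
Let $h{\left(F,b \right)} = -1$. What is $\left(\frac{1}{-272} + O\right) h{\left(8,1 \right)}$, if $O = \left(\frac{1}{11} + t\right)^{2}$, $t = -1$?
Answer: $- \frac{27079}{32912} \approx -0.82277$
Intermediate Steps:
$O = \frac{100}{121}$ ($O = \left(\frac{1}{11} - 1\right)^{2} = \left(- \frac{10}{11}\right)^{2} = \frac{100}{121} \approx 0.82645$)
$\left(\frac{1}{-272} + O\right) h{\left(8,1 \right)} = \left(\frac{1}{-272} + \frac{100}{121}\right) \left(-1\right) = \left(- \frac{1}{272} + \frac{100}{121}\right) \left(-1\right) = \frac{27079}{32912} \left(-1\right) = - \frac{27079}{32912}$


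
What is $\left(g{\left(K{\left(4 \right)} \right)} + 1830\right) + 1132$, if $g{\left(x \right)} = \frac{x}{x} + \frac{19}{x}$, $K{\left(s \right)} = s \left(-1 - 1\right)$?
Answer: $\frac{23685}{8} \approx 2960.6$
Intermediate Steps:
$K{\left(s \right)} = - 2 s$ ($K{\left(s \right)} = s \left(-2\right) = - 2 s$)
$g{\left(x \right)} = 1 + \frac{19}{x}$
$\left(g{\left(K{\left(4 \right)} \right)} + 1830\right) + 1132 = \left(\frac{19 - 8}{\left(-2\right) 4} + 1830\right) + 1132 = \left(\frac{19 - 8}{-8} + 1830\right) + 1132 = \left(\left(- \frac{1}{8}\right) 11 + 1830\right) + 1132 = \left(- \frac{11}{8} + 1830\right) + 1132 = \frac{14629}{8} + 1132 = \frac{23685}{8}$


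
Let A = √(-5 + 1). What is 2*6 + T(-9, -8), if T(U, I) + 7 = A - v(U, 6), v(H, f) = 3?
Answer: 2 + 2*I ≈ 2.0 + 2.0*I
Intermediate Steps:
A = 2*I (A = √(-4) = 2*I ≈ 2.0*I)
T(U, I) = -10 + 2*I (T(U, I) = -7 + (2*I - 1*3) = -7 + (2*I - 3) = -7 + (-3 + 2*I) = -10 + 2*I)
2*6 + T(-9, -8) = 2*6 + (-10 + 2*I) = 12 + (-10 + 2*I) = 2 + 2*I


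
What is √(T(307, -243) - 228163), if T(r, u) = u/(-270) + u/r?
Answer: I*√2150412436390/3070 ≈ 477.66*I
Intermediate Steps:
T(r, u) = -u/270 + u/r (T(r, u) = u*(-1/270) + u/r = -u/270 + u/r)
√(T(307, -243) - 228163) = √((-1/270*(-243) - 243/307) - 228163) = √((9/10 - 243*1/307) - 228163) = √((9/10 - 243/307) - 228163) = √(333/3070 - 228163) = √(-700460077/3070) = I*√2150412436390/3070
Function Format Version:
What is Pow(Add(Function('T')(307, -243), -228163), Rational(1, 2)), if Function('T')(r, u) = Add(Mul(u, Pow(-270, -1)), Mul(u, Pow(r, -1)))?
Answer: Mul(Rational(1, 3070), I, Pow(2150412436390, Rational(1, 2))) ≈ Mul(477.66, I)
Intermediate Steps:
Function('T')(r, u) = Add(Mul(Rational(-1, 270), u), Mul(u, Pow(r, -1))) (Function('T')(r, u) = Add(Mul(u, Rational(-1, 270)), Mul(u, Pow(r, -1))) = Add(Mul(Rational(-1, 270), u), Mul(u, Pow(r, -1))))
Pow(Add(Function('T')(307, -243), -228163), Rational(1, 2)) = Pow(Add(Add(Mul(Rational(-1, 270), -243), Mul(-243, Pow(307, -1))), -228163), Rational(1, 2)) = Pow(Add(Add(Rational(9, 10), Mul(-243, Rational(1, 307))), -228163), Rational(1, 2)) = Pow(Add(Add(Rational(9, 10), Rational(-243, 307)), -228163), Rational(1, 2)) = Pow(Add(Rational(333, 3070), -228163), Rational(1, 2)) = Pow(Rational(-700460077, 3070), Rational(1, 2)) = Mul(Rational(1, 3070), I, Pow(2150412436390, Rational(1, 2)))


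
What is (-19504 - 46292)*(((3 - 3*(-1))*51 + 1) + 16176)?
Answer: -1084515468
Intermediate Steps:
(-19504 - 46292)*(((3 - 3*(-1))*51 + 1) + 16176) = -65796*(((3 + 3)*51 + 1) + 16176) = -65796*((6*51 + 1) + 16176) = -65796*((306 + 1) + 16176) = -65796*(307 + 16176) = -65796*16483 = -1084515468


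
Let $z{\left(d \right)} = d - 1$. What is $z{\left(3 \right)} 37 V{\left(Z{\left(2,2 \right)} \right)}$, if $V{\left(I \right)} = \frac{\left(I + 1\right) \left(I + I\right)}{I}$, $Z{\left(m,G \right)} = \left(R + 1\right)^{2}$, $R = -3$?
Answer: $740$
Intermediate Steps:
$Z{\left(m,G \right)} = 4$ ($Z{\left(m,G \right)} = \left(-3 + 1\right)^{2} = \left(-2\right)^{2} = 4$)
$V{\left(I \right)} = 2 + 2 I$ ($V{\left(I \right)} = \frac{\left(1 + I\right) 2 I}{I} = \frac{2 I \left(1 + I\right)}{I} = 2 + 2 I$)
$z{\left(d \right)} = -1 + d$
$z{\left(3 \right)} 37 V{\left(Z{\left(2,2 \right)} \right)} = \left(-1 + 3\right) 37 \left(2 + 2 \cdot 4\right) = 2 \cdot 37 \left(2 + 8\right) = 74 \cdot 10 = 740$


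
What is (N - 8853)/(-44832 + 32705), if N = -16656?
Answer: 25509/12127 ≈ 2.1035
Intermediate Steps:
(N - 8853)/(-44832 + 32705) = (-16656 - 8853)/(-44832 + 32705) = -25509/(-12127) = -25509*(-1/12127) = 25509/12127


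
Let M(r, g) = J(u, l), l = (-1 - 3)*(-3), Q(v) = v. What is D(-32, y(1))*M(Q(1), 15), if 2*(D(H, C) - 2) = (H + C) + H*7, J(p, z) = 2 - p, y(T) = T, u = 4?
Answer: 251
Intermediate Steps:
l = 12 (l = -4*(-3) = 12)
D(H, C) = 2 + C/2 + 4*H (D(H, C) = 2 + ((H + C) + H*7)/2 = 2 + ((C + H) + 7*H)/2 = 2 + (C + 8*H)/2 = 2 + (C/2 + 4*H) = 2 + C/2 + 4*H)
M(r, g) = -2 (M(r, g) = 2 - 1*4 = 2 - 4 = -2)
D(-32, y(1))*M(Q(1), 15) = (2 + (½)*1 + 4*(-32))*(-2) = (2 + ½ - 128)*(-2) = -251/2*(-2) = 251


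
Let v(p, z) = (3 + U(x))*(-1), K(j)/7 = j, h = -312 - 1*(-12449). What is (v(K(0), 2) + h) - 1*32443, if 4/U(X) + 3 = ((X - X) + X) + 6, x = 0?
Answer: -60931/3 ≈ -20310.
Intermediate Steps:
h = 12137 (h = -312 + 12449 = 12137)
K(j) = 7*j
U(X) = 4/(3 + X) (U(X) = 4/(-3 + (((X - X) + X) + 6)) = 4/(-3 + ((0 + X) + 6)) = 4/(-3 + (X + 6)) = 4/(-3 + (6 + X)) = 4/(3 + X))
v(p, z) = -13/3 (v(p, z) = (3 + 4/(3 + 0))*(-1) = (3 + 4/3)*(-1) = (13/3)*(-1) = -13/3)
(v(K(0), 2) + h) - 1*32443 = (-13/3 + 12137) - 1*32443 = 36398/3 - 32443 = -60931/3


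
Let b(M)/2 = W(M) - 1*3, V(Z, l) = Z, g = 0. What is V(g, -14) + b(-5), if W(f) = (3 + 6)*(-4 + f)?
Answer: -168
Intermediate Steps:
W(f) = -36 + 9*f (W(f) = 9*(-4 + f) = -36 + 9*f)
b(M) = -78 + 18*M (b(M) = 2*((-36 + 9*M) - 1*3) = 2*((-36 + 9*M) - 3) = 2*(-39 + 9*M) = -78 + 18*M)
V(g, -14) + b(-5) = 0 + (-78 + 18*(-5)) = 0 + (-78 - 90) = 0 - 168 = -168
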